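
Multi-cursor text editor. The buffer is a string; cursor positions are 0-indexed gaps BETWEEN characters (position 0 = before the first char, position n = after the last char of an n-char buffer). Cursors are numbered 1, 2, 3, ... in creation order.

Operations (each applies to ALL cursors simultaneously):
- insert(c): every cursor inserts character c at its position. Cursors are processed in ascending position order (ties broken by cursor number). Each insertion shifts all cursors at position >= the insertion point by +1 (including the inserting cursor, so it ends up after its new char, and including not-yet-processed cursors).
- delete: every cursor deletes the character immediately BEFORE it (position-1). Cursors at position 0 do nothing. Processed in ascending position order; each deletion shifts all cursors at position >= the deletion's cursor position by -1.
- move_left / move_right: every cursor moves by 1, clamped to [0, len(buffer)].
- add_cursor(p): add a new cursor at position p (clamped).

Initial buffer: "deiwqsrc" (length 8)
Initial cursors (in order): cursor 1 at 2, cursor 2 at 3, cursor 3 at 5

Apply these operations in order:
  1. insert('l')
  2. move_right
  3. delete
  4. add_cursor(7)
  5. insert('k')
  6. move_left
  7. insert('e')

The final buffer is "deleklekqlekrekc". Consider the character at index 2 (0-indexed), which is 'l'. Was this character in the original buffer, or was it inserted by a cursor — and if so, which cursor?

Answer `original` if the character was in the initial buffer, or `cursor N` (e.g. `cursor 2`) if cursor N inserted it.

Answer: cursor 1

Derivation:
After op 1 (insert('l')): buffer="delilwqlsrc" (len 11), cursors c1@3 c2@5 c3@8, authorship ..1.2..3...
After op 2 (move_right): buffer="delilwqlsrc" (len 11), cursors c1@4 c2@6 c3@9, authorship ..1.2..3...
After op 3 (delete): buffer="dellqlrc" (len 8), cursors c1@3 c2@4 c3@6, authorship ..12.3..
After op 4 (add_cursor(7)): buffer="dellqlrc" (len 8), cursors c1@3 c2@4 c3@6 c4@7, authorship ..12.3..
After op 5 (insert('k')): buffer="delklkqlkrkc" (len 12), cursors c1@4 c2@6 c3@9 c4@11, authorship ..1122.33.4.
After op 6 (move_left): buffer="delklkqlkrkc" (len 12), cursors c1@3 c2@5 c3@8 c4@10, authorship ..1122.33.4.
After op 7 (insert('e')): buffer="deleklekqlekrekc" (len 16), cursors c1@4 c2@7 c3@11 c4@14, authorship ..111222.333.44.
Authorship (.=original, N=cursor N): . . 1 1 1 2 2 2 . 3 3 3 . 4 4 .
Index 2: author = 1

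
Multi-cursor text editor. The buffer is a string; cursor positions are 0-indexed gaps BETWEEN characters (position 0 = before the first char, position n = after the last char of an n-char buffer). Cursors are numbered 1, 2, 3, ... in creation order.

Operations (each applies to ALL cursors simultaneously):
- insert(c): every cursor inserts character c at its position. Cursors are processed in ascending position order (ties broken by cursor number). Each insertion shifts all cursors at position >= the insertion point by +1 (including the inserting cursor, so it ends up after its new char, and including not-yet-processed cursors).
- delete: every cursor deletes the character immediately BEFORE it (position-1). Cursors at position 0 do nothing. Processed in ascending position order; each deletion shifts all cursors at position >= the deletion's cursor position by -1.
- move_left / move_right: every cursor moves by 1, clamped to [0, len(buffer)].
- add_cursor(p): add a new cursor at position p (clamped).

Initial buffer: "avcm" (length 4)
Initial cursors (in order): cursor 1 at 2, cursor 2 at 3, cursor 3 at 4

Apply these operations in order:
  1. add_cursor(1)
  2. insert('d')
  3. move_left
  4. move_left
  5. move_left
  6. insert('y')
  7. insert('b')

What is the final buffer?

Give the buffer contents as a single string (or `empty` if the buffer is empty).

Answer: ybaybdvybdcybdmd

Derivation:
After op 1 (add_cursor(1)): buffer="avcm" (len 4), cursors c4@1 c1@2 c2@3 c3@4, authorship ....
After op 2 (insert('d')): buffer="advdcdmd" (len 8), cursors c4@2 c1@4 c2@6 c3@8, authorship .4.1.2.3
After op 3 (move_left): buffer="advdcdmd" (len 8), cursors c4@1 c1@3 c2@5 c3@7, authorship .4.1.2.3
After op 4 (move_left): buffer="advdcdmd" (len 8), cursors c4@0 c1@2 c2@4 c3@6, authorship .4.1.2.3
After op 5 (move_left): buffer="advdcdmd" (len 8), cursors c4@0 c1@1 c2@3 c3@5, authorship .4.1.2.3
After op 6 (insert('y')): buffer="yaydvydcydmd" (len 12), cursors c4@1 c1@3 c2@6 c3@9, authorship 4.14.21.32.3
After op 7 (insert('b')): buffer="ybaybdvybdcybdmd" (len 16), cursors c4@2 c1@5 c2@9 c3@13, authorship 44.114.221.332.3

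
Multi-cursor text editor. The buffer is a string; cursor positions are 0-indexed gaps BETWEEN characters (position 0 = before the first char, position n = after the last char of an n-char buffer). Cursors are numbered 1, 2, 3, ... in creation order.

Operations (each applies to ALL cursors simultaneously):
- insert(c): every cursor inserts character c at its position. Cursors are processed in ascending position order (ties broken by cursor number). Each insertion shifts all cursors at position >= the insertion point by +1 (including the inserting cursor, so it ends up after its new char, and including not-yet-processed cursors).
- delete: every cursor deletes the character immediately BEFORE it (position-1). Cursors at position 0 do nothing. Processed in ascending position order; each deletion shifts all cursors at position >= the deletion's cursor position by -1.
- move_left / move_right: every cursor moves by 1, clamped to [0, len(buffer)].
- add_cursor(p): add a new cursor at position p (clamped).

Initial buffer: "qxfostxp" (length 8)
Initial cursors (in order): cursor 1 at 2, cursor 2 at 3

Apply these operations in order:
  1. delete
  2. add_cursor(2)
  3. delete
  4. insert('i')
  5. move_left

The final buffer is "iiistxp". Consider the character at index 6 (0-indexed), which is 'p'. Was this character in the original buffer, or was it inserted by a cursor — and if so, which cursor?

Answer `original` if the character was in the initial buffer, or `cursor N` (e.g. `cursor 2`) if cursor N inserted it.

After op 1 (delete): buffer="qostxp" (len 6), cursors c1@1 c2@1, authorship ......
After op 2 (add_cursor(2)): buffer="qostxp" (len 6), cursors c1@1 c2@1 c3@2, authorship ......
After op 3 (delete): buffer="stxp" (len 4), cursors c1@0 c2@0 c3@0, authorship ....
After op 4 (insert('i')): buffer="iiistxp" (len 7), cursors c1@3 c2@3 c3@3, authorship 123....
After op 5 (move_left): buffer="iiistxp" (len 7), cursors c1@2 c2@2 c3@2, authorship 123....
Authorship (.=original, N=cursor N): 1 2 3 . . . .
Index 6: author = original

Answer: original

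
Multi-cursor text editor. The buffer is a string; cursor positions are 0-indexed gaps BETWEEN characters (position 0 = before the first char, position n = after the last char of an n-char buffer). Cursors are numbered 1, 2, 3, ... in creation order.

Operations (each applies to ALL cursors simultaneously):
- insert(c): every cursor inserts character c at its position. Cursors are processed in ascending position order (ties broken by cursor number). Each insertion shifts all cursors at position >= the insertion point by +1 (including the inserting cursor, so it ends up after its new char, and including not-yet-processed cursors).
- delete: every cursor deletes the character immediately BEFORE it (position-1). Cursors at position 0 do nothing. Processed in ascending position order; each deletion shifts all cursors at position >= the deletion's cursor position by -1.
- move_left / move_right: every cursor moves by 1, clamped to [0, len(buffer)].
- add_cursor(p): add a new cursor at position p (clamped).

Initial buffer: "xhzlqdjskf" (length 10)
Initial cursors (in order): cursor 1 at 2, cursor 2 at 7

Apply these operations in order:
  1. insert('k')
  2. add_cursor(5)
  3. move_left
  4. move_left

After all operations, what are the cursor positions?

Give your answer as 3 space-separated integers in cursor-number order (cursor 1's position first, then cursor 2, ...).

Answer: 1 7 3

Derivation:
After op 1 (insert('k')): buffer="xhkzlqdjkskf" (len 12), cursors c1@3 c2@9, authorship ..1.....2...
After op 2 (add_cursor(5)): buffer="xhkzlqdjkskf" (len 12), cursors c1@3 c3@5 c2@9, authorship ..1.....2...
After op 3 (move_left): buffer="xhkzlqdjkskf" (len 12), cursors c1@2 c3@4 c2@8, authorship ..1.....2...
After op 4 (move_left): buffer="xhkzlqdjkskf" (len 12), cursors c1@1 c3@3 c2@7, authorship ..1.....2...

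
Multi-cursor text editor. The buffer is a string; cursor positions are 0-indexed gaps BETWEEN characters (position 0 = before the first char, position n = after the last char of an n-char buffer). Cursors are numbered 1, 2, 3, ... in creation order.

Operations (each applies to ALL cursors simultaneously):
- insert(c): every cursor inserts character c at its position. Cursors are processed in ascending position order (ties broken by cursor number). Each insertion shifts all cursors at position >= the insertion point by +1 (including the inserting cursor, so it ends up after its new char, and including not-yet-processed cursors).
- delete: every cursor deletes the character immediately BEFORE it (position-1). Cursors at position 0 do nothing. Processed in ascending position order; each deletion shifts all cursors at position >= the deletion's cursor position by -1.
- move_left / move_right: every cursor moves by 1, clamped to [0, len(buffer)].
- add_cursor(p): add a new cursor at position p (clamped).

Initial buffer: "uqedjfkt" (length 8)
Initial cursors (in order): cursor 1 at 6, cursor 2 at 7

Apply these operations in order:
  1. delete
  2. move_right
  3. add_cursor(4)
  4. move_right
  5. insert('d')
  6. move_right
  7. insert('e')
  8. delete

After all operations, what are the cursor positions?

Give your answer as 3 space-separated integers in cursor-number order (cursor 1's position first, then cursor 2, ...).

After op 1 (delete): buffer="uqedjt" (len 6), cursors c1@5 c2@5, authorship ......
After op 2 (move_right): buffer="uqedjt" (len 6), cursors c1@6 c2@6, authorship ......
After op 3 (add_cursor(4)): buffer="uqedjt" (len 6), cursors c3@4 c1@6 c2@6, authorship ......
After op 4 (move_right): buffer="uqedjt" (len 6), cursors c3@5 c1@6 c2@6, authorship ......
After op 5 (insert('d')): buffer="uqedjdtdd" (len 9), cursors c3@6 c1@9 c2@9, authorship .....3.12
After op 6 (move_right): buffer="uqedjdtdd" (len 9), cursors c3@7 c1@9 c2@9, authorship .....3.12
After op 7 (insert('e')): buffer="uqedjdteddee" (len 12), cursors c3@8 c1@12 c2@12, authorship .....3.31212
After op 8 (delete): buffer="uqedjdtdd" (len 9), cursors c3@7 c1@9 c2@9, authorship .....3.12

Answer: 9 9 7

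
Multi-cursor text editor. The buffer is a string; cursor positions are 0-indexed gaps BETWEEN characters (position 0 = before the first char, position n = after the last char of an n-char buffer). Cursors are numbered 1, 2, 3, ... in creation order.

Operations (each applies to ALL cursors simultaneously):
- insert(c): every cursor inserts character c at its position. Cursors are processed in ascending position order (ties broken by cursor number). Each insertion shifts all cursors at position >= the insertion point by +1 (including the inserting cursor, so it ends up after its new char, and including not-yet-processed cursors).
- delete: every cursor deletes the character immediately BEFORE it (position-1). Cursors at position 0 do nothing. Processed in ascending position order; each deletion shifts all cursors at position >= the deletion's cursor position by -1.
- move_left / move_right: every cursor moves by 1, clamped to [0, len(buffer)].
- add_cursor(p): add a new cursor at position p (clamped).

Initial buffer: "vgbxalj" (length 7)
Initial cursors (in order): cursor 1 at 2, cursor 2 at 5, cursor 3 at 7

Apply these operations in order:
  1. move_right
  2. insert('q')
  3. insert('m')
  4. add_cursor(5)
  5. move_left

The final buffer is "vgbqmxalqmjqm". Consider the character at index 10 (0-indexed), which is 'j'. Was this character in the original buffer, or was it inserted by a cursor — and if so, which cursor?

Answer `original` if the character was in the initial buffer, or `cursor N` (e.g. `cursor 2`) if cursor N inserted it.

After op 1 (move_right): buffer="vgbxalj" (len 7), cursors c1@3 c2@6 c3@7, authorship .......
After op 2 (insert('q')): buffer="vgbqxalqjq" (len 10), cursors c1@4 c2@8 c3@10, authorship ...1...2.3
After op 3 (insert('m')): buffer="vgbqmxalqmjqm" (len 13), cursors c1@5 c2@10 c3@13, authorship ...11...22.33
After op 4 (add_cursor(5)): buffer="vgbqmxalqmjqm" (len 13), cursors c1@5 c4@5 c2@10 c3@13, authorship ...11...22.33
After op 5 (move_left): buffer="vgbqmxalqmjqm" (len 13), cursors c1@4 c4@4 c2@9 c3@12, authorship ...11...22.33
Authorship (.=original, N=cursor N): . . . 1 1 . . . 2 2 . 3 3
Index 10: author = original

Answer: original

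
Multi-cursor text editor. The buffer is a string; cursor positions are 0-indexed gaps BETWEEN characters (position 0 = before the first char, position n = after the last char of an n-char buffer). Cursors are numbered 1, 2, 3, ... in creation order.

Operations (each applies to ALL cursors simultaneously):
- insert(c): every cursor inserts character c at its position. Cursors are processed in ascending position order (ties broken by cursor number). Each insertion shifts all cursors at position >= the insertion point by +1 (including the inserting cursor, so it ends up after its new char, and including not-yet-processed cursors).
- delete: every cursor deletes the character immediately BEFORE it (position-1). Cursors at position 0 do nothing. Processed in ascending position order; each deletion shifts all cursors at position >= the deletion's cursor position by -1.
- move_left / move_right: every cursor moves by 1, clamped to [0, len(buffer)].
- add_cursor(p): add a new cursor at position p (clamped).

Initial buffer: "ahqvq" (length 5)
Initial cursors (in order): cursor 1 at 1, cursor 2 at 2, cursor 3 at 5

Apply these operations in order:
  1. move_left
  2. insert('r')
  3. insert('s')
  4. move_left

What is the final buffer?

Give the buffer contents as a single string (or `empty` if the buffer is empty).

Answer: rsarshqvrsq

Derivation:
After op 1 (move_left): buffer="ahqvq" (len 5), cursors c1@0 c2@1 c3@4, authorship .....
After op 2 (insert('r')): buffer="rarhqvrq" (len 8), cursors c1@1 c2@3 c3@7, authorship 1.2...3.
After op 3 (insert('s')): buffer="rsarshqvrsq" (len 11), cursors c1@2 c2@5 c3@10, authorship 11.22...33.
After op 4 (move_left): buffer="rsarshqvrsq" (len 11), cursors c1@1 c2@4 c3@9, authorship 11.22...33.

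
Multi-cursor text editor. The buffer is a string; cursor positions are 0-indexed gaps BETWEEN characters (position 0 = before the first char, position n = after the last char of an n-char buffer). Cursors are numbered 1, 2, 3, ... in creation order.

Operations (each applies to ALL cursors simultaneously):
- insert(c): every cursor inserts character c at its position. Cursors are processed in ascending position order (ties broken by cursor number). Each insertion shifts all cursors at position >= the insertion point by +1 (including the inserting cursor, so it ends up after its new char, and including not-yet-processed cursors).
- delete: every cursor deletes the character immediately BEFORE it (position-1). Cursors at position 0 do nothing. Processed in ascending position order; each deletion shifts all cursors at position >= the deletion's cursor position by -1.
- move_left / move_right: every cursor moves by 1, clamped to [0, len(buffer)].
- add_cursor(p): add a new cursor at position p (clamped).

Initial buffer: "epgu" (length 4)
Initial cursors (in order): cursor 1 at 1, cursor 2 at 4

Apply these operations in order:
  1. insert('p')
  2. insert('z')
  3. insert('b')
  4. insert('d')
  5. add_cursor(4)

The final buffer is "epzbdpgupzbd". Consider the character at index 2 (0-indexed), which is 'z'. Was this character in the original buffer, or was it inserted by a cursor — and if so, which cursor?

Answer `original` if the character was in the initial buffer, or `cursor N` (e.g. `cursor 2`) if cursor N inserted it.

Answer: cursor 1

Derivation:
After op 1 (insert('p')): buffer="eppgup" (len 6), cursors c1@2 c2@6, authorship .1...2
After op 2 (insert('z')): buffer="epzpgupz" (len 8), cursors c1@3 c2@8, authorship .11...22
After op 3 (insert('b')): buffer="epzbpgupzb" (len 10), cursors c1@4 c2@10, authorship .111...222
After op 4 (insert('d')): buffer="epzbdpgupzbd" (len 12), cursors c1@5 c2@12, authorship .1111...2222
After op 5 (add_cursor(4)): buffer="epzbdpgupzbd" (len 12), cursors c3@4 c1@5 c2@12, authorship .1111...2222
Authorship (.=original, N=cursor N): . 1 1 1 1 . . . 2 2 2 2
Index 2: author = 1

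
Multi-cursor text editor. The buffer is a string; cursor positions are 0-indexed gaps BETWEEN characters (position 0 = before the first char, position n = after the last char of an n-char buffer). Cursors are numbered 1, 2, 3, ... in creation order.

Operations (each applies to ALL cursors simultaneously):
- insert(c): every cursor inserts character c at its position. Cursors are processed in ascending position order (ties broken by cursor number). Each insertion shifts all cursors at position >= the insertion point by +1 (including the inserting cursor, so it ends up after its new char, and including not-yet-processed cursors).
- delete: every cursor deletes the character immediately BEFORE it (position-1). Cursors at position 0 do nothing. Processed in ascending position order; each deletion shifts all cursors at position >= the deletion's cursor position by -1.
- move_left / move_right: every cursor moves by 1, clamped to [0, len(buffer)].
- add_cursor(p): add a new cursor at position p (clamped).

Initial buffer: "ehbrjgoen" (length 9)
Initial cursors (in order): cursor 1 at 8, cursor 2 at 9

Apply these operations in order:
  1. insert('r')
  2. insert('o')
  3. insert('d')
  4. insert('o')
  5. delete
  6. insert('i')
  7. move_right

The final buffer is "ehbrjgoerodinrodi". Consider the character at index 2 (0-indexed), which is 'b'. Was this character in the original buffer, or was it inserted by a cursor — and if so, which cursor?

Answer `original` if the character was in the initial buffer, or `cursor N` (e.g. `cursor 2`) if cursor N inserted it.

Answer: original

Derivation:
After op 1 (insert('r')): buffer="ehbrjgoernr" (len 11), cursors c1@9 c2@11, authorship ........1.2
After op 2 (insert('o')): buffer="ehbrjgoeronro" (len 13), cursors c1@10 c2@13, authorship ........11.22
After op 3 (insert('d')): buffer="ehbrjgoerodnrod" (len 15), cursors c1@11 c2@15, authorship ........111.222
After op 4 (insert('o')): buffer="ehbrjgoerodonrodo" (len 17), cursors c1@12 c2@17, authorship ........1111.2222
After op 5 (delete): buffer="ehbrjgoerodnrod" (len 15), cursors c1@11 c2@15, authorship ........111.222
After op 6 (insert('i')): buffer="ehbrjgoerodinrodi" (len 17), cursors c1@12 c2@17, authorship ........1111.2222
After op 7 (move_right): buffer="ehbrjgoerodinrodi" (len 17), cursors c1@13 c2@17, authorship ........1111.2222
Authorship (.=original, N=cursor N): . . . . . . . . 1 1 1 1 . 2 2 2 2
Index 2: author = original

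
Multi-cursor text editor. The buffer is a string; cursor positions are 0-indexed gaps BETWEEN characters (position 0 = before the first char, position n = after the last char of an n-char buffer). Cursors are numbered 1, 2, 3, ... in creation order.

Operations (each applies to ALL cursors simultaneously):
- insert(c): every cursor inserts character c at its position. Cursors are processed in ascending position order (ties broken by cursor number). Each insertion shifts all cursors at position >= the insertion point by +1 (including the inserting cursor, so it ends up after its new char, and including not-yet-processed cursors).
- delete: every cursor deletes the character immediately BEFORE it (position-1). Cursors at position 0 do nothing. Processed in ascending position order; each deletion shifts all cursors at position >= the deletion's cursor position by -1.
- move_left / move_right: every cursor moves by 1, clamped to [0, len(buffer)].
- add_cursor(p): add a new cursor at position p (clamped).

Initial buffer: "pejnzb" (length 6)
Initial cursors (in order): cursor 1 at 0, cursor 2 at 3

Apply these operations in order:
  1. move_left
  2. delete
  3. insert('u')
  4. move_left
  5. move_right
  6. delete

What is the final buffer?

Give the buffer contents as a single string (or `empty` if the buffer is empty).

Answer: pjnzb

Derivation:
After op 1 (move_left): buffer="pejnzb" (len 6), cursors c1@0 c2@2, authorship ......
After op 2 (delete): buffer="pjnzb" (len 5), cursors c1@0 c2@1, authorship .....
After op 3 (insert('u')): buffer="upujnzb" (len 7), cursors c1@1 c2@3, authorship 1.2....
After op 4 (move_left): buffer="upujnzb" (len 7), cursors c1@0 c2@2, authorship 1.2....
After op 5 (move_right): buffer="upujnzb" (len 7), cursors c1@1 c2@3, authorship 1.2....
After op 6 (delete): buffer="pjnzb" (len 5), cursors c1@0 c2@1, authorship .....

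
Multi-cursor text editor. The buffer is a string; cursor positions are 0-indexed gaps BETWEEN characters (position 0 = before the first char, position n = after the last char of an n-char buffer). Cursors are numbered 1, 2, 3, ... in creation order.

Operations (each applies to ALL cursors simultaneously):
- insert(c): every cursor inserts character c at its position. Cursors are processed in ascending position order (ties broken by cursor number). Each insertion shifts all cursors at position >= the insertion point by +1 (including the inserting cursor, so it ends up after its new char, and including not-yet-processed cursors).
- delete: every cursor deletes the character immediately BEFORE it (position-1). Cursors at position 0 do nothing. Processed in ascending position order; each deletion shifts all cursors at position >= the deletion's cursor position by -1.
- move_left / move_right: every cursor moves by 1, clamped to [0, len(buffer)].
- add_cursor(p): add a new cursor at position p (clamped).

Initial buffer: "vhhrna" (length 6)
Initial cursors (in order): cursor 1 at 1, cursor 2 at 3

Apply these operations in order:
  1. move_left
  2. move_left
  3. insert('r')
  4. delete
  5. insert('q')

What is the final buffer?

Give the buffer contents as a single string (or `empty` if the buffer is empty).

After op 1 (move_left): buffer="vhhrna" (len 6), cursors c1@0 c2@2, authorship ......
After op 2 (move_left): buffer="vhhrna" (len 6), cursors c1@0 c2@1, authorship ......
After op 3 (insert('r')): buffer="rvrhhrna" (len 8), cursors c1@1 c2@3, authorship 1.2.....
After op 4 (delete): buffer="vhhrna" (len 6), cursors c1@0 c2@1, authorship ......
After op 5 (insert('q')): buffer="qvqhhrna" (len 8), cursors c1@1 c2@3, authorship 1.2.....

Answer: qvqhhrna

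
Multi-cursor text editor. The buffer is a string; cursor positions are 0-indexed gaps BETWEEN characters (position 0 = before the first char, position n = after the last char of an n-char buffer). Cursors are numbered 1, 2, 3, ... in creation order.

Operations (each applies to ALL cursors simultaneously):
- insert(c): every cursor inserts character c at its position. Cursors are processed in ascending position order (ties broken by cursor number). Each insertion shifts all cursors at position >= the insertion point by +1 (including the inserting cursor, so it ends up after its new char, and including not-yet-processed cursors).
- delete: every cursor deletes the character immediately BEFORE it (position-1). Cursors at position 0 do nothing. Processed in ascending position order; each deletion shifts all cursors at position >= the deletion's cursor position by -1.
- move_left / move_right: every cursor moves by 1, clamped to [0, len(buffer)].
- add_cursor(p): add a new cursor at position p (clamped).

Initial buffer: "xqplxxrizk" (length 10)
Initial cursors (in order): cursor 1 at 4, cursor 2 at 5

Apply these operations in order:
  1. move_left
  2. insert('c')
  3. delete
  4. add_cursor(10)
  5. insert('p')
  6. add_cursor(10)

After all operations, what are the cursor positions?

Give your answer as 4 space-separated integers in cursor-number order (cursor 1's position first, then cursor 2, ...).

Answer: 4 6 13 10

Derivation:
After op 1 (move_left): buffer="xqplxxrizk" (len 10), cursors c1@3 c2@4, authorship ..........
After op 2 (insert('c')): buffer="xqpclcxxrizk" (len 12), cursors c1@4 c2@6, authorship ...1.2......
After op 3 (delete): buffer="xqplxxrizk" (len 10), cursors c1@3 c2@4, authorship ..........
After op 4 (add_cursor(10)): buffer="xqplxxrizk" (len 10), cursors c1@3 c2@4 c3@10, authorship ..........
After op 5 (insert('p')): buffer="xqpplpxxrizkp" (len 13), cursors c1@4 c2@6 c3@13, authorship ...1.2......3
After op 6 (add_cursor(10)): buffer="xqpplpxxrizkp" (len 13), cursors c1@4 c2@6 c4@10 c3@13, authorship ...1.2......3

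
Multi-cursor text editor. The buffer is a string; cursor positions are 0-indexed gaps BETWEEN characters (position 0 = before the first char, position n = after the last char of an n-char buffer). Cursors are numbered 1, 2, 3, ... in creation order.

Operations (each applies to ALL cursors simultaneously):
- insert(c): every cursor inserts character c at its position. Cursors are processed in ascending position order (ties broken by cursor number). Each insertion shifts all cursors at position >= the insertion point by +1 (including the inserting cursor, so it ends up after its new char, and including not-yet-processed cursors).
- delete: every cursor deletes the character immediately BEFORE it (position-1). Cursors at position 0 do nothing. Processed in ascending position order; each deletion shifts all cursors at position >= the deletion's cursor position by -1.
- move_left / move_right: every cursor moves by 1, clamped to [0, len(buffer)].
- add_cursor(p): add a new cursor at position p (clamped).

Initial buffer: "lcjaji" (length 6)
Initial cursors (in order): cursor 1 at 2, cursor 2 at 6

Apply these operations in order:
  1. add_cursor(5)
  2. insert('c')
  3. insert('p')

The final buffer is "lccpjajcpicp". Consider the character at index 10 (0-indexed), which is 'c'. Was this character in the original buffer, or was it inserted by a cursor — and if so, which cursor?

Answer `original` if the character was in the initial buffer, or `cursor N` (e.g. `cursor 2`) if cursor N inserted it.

Answer: cursor 2

Derivation:
After op 1 (add_cursor(5)): buffer="lcjaji" (len 6), cursors c1@2 c3@5 c2@6, authorship ......
After op 2 (insert('c')): buffer="lccjajcic" (len 9), cursors c1@3 c3@7 c2@9, authorship ..1...3.2
After op 3 (insert('p')): buffer="lccpjajcpicp" (len 12), cursors c1@4 c3@9 c2@12, authorship ..11...33.22
Authorship (.=original, N=cursor N): . . 1 1 . . . 3 3 . 2 2
Index 10: author = 2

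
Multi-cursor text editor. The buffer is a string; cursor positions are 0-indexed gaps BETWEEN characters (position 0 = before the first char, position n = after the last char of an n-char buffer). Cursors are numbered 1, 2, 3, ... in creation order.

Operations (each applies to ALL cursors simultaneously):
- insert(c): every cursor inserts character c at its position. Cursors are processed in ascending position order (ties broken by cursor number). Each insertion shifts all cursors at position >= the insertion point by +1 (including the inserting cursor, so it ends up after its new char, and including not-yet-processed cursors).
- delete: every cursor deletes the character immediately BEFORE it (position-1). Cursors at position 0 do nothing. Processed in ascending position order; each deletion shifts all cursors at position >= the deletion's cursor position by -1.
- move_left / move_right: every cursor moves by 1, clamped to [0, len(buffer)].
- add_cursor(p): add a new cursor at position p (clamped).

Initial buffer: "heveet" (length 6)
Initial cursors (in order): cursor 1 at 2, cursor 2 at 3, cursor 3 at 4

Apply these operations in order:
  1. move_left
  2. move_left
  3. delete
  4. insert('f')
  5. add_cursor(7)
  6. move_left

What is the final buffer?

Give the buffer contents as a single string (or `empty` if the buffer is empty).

After op 1 (move_left): buffer="heveet" (len 6), cursors c1@1 c2@2 c3@3, authorship ......
After op 2 (move_left): buffer="heveet" (len 6), cursors c1@0 c2@1 c3@2, authorship ......
After op 3 (delete): buffer="veet" (len 4), cursors c1@0 c2@0 c3@0, authorship ....
After op 4 (insert('f')): buffer="fffveet" (len 7), cursors c1@3 c2@3 c3@3, authorship 123....
After op 5 (add_cursor(7)): buffer="fffveet" (len 7), cursors c1@3 c2@3 c3@3 c4@7, authorship 123....
After op 6 (move_left): buffer="fffveet" (len 7), cursors c1@2 c2@2 c3@2 c4@6, authorship 123....

Answer: fffveet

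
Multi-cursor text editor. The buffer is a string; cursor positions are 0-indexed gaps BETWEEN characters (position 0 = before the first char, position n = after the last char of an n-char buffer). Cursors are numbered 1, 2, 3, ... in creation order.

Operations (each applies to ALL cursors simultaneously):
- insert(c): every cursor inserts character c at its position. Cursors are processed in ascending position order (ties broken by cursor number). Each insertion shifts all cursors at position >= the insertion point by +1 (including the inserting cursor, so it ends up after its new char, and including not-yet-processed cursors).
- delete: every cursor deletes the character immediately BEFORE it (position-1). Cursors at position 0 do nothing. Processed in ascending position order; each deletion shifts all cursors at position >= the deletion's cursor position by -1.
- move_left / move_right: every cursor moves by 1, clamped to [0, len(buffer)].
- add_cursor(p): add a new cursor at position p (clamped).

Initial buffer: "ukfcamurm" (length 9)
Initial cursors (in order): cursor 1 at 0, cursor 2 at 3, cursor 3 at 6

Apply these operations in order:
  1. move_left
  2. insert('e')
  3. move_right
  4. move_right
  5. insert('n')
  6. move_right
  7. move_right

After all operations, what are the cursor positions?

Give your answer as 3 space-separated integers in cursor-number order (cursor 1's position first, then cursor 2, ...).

After op 1 (move_left): buffer="ukfcamurm" (len 9), cursors c1@0 c2@2 c3@5, authorship .........
After op 2 (insert('e')): buffer="eukefcaemurm" (len 12), cursors c1@1 c2@4 c3@8, authorship 1..2...3....
After op 3 (move_right): buffer="eukefcaemurm" (len 12), cursors c1@2 c2@5 c3@9, authorship 1..2...3....
After op 4 (move_right): buffer="eukefcaemurm" (len 12), cursors c1@3 c2@6 c3@10, authorship 1..2...3....
After op 5 (insert('n')): buffer="euknefcnaemunrm" (len 15), cursors c1@4 c2@8 c3@13, authorship 1..12..2.3..3..
After op 6 (move_right): buffer="euknefcnaemunrm" (len 15), cursors c1@5 c2@9 c3@14, authorship 1..12..2.3..3..
After op 7 (move_right): buffer="euknefcnaemunrm" (len 15), cursors c1@6 c2@10 c3@15, authorship 1..12..2.3..3..

Answer: 6 10 15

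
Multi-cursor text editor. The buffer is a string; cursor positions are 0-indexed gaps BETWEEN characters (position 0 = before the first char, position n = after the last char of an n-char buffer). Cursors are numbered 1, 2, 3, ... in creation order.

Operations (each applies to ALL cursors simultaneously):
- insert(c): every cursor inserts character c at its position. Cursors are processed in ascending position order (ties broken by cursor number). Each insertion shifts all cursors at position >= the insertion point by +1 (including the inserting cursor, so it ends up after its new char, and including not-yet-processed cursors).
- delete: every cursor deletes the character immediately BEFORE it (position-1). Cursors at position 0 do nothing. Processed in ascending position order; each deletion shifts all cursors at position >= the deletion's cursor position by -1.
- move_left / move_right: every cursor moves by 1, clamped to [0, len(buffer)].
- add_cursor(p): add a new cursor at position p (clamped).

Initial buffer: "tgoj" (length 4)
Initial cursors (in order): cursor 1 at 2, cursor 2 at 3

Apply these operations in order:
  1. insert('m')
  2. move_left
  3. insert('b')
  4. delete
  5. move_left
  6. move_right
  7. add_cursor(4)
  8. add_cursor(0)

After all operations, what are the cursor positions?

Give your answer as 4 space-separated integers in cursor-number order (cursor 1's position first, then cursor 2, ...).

Answer: 2 4 4 0

Derivation:
After op 1 (insert('m')): buffer="tgmomj" (len 6), cursors c1@3 c2@5, authorship ..1.2.
After op 2 (move_left): buffer="tgmomj" (len 6), cursors c1@2 c2@4, authorship ..1.2.
After op 3 (insert('b')): buffer="tgbmobmj" (len 8), cursors c1@3 c2@6, authorship ..11.22.
After op 4 (delete): buffer="tgmomj" (len 6), cursors c1@2 c2@4, authorship ..1.2.
After op 5 (move_left): buffer="tgmomj" (len 6), cursors c1@1 c2@3, authorship ..1.2.
After op 6 (move_right): buffer="tgmomj" (len 6), cursors c1@2 c2@4, authorship ..1.2.
After op 7 (add_cursor(4)): buffer="tgmomj" (len 6), cursors c1@2 c2@4 c3@4, authorship ..1.2.
After op 8 (add_cursor(0)): buffer="tgmomj" (len 6), cursors c4@0 c1@2 c2@4 c3@4, authorship ..1.2.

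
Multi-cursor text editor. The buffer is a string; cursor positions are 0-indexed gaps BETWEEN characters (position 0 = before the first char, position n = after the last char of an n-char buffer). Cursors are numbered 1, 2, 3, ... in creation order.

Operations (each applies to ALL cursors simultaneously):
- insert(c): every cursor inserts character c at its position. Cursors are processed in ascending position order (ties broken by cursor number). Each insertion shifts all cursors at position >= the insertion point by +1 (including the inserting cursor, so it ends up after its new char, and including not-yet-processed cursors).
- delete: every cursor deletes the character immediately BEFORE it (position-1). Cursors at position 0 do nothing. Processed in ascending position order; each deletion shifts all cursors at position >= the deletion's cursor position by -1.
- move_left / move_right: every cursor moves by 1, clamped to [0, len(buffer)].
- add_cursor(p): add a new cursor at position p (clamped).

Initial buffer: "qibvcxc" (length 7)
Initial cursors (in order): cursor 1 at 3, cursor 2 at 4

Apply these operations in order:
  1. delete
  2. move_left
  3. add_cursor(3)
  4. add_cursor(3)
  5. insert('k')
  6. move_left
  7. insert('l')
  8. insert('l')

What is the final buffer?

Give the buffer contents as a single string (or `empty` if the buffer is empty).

After op 1 (delete): buffer="qicxc" (len 5), cursors c1@2 c2@2, authorship .....
After op 2 (move_left): buffer="qicxc" (len 5), cursors c1@1 c2@1, authorship .....
After op 3 (add_cursor(3)): buffer="qicxc" (len 5), cursors c1@1 c2@1 c3@3, authorship .....
After op 4 (add_cursor(3)): buffer="qicxc" (len 5), cursors c1@1 c2@1 c3@3 c4@3, authorship .....
After op 5 (insert('k')): buffer="qkkickkxc" (len 9), cursors c1@3 c2@3 c3@7 c4@7, authorship .12..34..
After op 6 (move_left): buffer="qkkickkxc" (len 9), cursors c1@2 c2@2 c3@6 c4@6, authorship .12..34..
After op 7 (insert('l')): buffer="qkllkickllkxc" (len 13), cursors c1@4 c2@4 c3@10 c4@10, authorship .1122..3344..
After op 8 (insert('l')): buffer="qkllllkickllllkxc" (len 17), cursors c1@6 c2@6 c3@14 c4@14, authorship .112122..334344..

Answer: qkllllkickllllkxc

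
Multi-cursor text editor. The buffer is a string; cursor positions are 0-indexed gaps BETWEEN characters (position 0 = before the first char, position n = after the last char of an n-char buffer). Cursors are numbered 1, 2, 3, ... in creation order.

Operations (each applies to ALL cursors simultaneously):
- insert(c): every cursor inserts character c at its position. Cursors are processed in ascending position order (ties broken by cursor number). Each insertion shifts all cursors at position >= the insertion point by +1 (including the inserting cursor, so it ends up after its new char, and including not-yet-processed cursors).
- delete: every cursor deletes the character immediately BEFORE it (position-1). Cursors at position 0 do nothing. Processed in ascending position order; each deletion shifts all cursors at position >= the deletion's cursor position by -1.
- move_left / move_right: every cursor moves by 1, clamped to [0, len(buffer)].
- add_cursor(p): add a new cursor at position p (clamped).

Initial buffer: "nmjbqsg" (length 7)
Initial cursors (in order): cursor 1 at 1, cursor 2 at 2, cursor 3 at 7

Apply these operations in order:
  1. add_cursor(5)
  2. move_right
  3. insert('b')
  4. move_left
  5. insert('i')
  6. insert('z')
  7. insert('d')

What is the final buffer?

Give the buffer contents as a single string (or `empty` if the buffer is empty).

Answer: nmizdbjizdbbqsizdbgizdb

Derivation:
After op 1 (add_cursor(5)): buffer="nmjbqsg" (len 7), cursors c1@1 c2@2 c4@5 c3@7, authorship .......
After op 2 (move_right): buffer="nmjbqsg" (len 7), cursors c1@2 c2@3 c4@6 c3@7, authorship .......
After op 3 (insert('b')): buffer="nmbjbbqsbgb" (len 11), cursors c1@3 c2@5 c4@9 c3@11, authorship ..1.2...4.3
After op 4 (move_left): buffer="nmbjbbqsbgb" (len 11), cursors c1@2 c2@4 c4@8 c3@10, authorship ..1.2...4.3
After op 5 (insert('i')): buffer="nmibjibbqsibgib" (len 15), cursors c1@3 c2@6 c4@11 c3@14, authorship ..11.22...44.33
After op 6 (insert('z')): buffer="nmizbjizbbqsizbgizb" (len 19), cursors c1@4 c2@8 c4@14 c3@18, authorship ..111.222...444.333
After op 7 (insert('d')): buffer="nmizdbjizdbbqsizdbgizdb" (len 23), cursors c1@5 c2@10 c4@17 c3@22, authorship ..1111.2222...4444.3333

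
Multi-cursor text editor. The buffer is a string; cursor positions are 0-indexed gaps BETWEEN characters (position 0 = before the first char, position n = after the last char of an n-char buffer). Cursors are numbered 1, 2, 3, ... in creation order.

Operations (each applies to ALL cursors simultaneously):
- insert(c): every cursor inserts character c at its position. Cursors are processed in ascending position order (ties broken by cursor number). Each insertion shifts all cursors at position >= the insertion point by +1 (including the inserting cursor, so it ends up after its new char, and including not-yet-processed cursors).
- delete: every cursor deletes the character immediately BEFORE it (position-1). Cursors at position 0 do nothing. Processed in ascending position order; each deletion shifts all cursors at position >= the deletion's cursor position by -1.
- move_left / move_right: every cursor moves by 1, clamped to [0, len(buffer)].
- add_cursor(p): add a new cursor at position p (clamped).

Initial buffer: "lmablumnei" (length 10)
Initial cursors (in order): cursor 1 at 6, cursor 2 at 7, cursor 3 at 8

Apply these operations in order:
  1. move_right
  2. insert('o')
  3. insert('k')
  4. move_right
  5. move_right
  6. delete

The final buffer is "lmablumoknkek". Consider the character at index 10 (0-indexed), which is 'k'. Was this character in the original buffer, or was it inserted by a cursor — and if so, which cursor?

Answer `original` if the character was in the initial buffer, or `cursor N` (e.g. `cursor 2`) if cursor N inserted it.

Answer: cursor 2

Derivation:
After op 1 (move_right): buffer="lmablumnei" (len 10), cursors c1@7 c2@8 c3@9, authorship ..........
After op 2 (insert('o')): buffer="lmablumonoeoi" (len 13), cursors c1@8 c2@10 c3@12, authorship .......1.2.3.
After op 3 (insert('k')): buffer="lmablumoknokeoki" (len 16), cursors c1@9 c2@12 c3@15, authorship .......11.22.33.
After op 4 (move_right): buffer="lmablumoknokeoki" (len 16), cursors c1@10 c2@13 c3@16, authorship .......11.22.33.
After op 5 (move_right): buffer="lmablumoknokeoki" (len 16), cursors c1@11 c2@14 c3@16, authorship .......11.22.33.
After op 6 (delete): buffer="lmablumoknkek" (len 13), cursors c1@10 c2@12 c3@13, authorship .......11.2.3
Authorship (.=original, N=cursor N): . . . . . . . 1 1 . 2 . 3
Index 10: author = 2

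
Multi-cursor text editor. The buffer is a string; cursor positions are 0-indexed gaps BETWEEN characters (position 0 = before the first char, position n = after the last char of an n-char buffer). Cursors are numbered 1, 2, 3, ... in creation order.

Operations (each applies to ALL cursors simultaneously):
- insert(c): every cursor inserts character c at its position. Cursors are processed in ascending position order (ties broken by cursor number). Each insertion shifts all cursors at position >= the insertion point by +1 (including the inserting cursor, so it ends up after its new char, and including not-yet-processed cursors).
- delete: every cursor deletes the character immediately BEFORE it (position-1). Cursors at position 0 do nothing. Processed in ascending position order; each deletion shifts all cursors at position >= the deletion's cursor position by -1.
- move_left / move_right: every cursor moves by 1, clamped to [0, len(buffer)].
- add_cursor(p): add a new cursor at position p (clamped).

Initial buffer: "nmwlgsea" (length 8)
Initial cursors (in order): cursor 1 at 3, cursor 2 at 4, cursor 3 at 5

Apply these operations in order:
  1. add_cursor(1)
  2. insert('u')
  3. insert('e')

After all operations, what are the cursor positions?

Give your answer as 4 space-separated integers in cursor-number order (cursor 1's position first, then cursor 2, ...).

Answer: 7 10 13 3

Derivation:
After op 1 (add_cursor(1)): buffer="nmwlgsea" (len 8), cursors c4@1 c1@3 c2@4 c3@5, authorship ........
After op 2 (insert('u')): buffer="numwulugusea" (len 12), cursors c4@2 c1@5 c2@7 c3@9, authorship .4..1.2.3...
After op 3 (insert('e')): buffer="nuemwuelueguesea" (len 16), cursors c4@3 c1@7 c2@10 c3@13, authorship .44..11.22.33...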